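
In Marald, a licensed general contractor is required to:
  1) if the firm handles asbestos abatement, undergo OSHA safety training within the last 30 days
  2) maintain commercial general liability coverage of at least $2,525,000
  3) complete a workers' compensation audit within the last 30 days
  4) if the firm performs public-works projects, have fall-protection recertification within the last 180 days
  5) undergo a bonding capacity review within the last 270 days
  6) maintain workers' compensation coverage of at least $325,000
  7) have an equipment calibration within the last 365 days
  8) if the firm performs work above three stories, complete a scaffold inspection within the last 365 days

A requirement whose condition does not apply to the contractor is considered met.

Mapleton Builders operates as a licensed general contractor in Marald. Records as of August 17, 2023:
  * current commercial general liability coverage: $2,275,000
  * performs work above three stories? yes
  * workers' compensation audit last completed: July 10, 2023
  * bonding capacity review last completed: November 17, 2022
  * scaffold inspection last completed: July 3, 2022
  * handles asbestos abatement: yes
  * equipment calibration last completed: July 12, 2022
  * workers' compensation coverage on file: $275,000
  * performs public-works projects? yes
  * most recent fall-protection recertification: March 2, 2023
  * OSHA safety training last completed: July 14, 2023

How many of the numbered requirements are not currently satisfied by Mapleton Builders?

7

1. condition 'handles asbestos abatement' holds; OSHA safety training 34 days ago vs limit 30 → not met
2. commercial general liability coverage $2,275,000 < $2,525,000 → not met
3. workers' compensation audit 38 days ago vs limit 30 → not met
4. condition 'performs public-works projects' holds; fall-protection recertification 168 days ago vs limit 180 → met
5. bonding capacity review 273 days ago vs limit 270 → not met
6. workers' compensation coverage $275,000 < $325,000 → not met
7. equipment calibration 401 days ago vs limit 365 → not met
8. condition 'performs work above three stories' holds; scaffold inspection 410 days ago vs limit 365 → not met
Not met: 7 of 8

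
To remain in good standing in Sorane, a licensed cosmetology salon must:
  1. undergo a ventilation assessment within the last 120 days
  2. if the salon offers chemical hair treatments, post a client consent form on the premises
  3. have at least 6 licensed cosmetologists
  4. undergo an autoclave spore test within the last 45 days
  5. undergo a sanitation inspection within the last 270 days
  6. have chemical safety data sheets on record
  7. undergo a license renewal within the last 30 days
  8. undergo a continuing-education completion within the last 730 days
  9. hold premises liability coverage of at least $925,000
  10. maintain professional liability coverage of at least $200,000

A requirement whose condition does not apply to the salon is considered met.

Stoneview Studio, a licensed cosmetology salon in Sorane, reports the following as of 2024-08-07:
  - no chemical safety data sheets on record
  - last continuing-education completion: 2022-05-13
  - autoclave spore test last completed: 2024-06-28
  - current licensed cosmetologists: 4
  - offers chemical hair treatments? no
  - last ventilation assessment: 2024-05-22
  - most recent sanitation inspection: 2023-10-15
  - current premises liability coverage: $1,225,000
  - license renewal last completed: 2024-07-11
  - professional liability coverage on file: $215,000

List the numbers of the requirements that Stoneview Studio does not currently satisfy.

3, 5, 6, 8

1. ventilation assessment 77 days ago vs limit 120 → met
2. condition 'offers chemical hair treatments' does not hold → requirement n/a → met
3. licensed cosmetologists 4 < 6 → not met
4. autoclave spore test 40 days ago vs limit 45 → met
5. sanitation inspection 297 days ago vs limit 270 → not met
6. chemical safety data sheets absent → not met
7. license renewal 27 days ago vs limit 30 → met
8. continuing-education completion 817 days ago vs limit 730 → not met
9. premises liability coverage $1,225,000 ≥ $925,000 → met
10. professional liability coverage $215,000 ≥ $200,000 → met
Not met: 3, 5, 6, 8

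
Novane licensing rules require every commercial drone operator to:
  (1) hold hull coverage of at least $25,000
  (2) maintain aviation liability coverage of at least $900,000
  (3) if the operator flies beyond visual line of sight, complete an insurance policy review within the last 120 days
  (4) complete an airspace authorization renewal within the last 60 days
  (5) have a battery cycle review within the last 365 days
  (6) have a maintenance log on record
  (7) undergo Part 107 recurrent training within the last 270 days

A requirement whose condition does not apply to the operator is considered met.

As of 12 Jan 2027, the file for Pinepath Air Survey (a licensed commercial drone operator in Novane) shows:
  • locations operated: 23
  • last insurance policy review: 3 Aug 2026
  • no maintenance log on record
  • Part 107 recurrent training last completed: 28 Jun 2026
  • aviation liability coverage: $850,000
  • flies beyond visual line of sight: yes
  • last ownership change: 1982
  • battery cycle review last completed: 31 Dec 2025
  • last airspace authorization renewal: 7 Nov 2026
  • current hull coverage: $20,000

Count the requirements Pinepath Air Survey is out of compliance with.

1. hull coverage $20,000 < $25,000 → not met
2. aviation liability coverage $850,000 < $900,000 → not met
3. condition 'flies beyond visual line of sight' holds; insurance policy review 162 days ago vs limit 120 → not met
4. airspace authorization renewal 66 days ago vs limit 60 → not met
5. battery cycle review 377 days ago vs limit 365 → not met
6. maintenance log absent → not met
7. Part 107 recurrent training 198 days ago vs limit 270 → met
Not met: 6 of 7

6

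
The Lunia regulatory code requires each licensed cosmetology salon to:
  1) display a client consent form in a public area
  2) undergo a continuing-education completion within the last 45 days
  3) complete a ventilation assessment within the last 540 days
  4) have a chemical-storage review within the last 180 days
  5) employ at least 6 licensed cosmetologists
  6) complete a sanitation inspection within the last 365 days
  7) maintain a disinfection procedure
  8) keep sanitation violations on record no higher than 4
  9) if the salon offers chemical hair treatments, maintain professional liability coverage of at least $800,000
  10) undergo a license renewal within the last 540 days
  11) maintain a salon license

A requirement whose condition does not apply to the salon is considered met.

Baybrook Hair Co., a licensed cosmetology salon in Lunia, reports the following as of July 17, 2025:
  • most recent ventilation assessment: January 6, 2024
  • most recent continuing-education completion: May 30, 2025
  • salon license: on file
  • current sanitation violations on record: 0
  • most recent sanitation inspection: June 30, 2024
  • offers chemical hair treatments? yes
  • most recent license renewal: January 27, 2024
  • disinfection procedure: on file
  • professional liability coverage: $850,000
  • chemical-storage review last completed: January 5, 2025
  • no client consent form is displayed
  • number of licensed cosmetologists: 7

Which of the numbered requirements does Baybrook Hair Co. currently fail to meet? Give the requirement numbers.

1, 2, 3, 4, 6

1. client consent form absent → not met
2. continuing-education completion 48 days ago vs limit 45 → not met
3. ventilation assessment 558 days ago vs limit 540 → not met
4. chemical-storage review 193 days ago vs limit 180 → not met
5. licensed cosmetologists 7 ≥ 6 → met
6. sanitation inspection 382 days ago vs limit 365 → not met
7. disinfection procedure present → met
8. sanitation violations on record 0 ≤ 4 → met
9. condition 'offers chemical hair treatments' holds; professional liability coverage $850,000 ≥ $800,000 → met
10. license renewal 537 days ago vs limit 540 → met
11. salon license present → met
Not met: 1, 2, 3, 4, 6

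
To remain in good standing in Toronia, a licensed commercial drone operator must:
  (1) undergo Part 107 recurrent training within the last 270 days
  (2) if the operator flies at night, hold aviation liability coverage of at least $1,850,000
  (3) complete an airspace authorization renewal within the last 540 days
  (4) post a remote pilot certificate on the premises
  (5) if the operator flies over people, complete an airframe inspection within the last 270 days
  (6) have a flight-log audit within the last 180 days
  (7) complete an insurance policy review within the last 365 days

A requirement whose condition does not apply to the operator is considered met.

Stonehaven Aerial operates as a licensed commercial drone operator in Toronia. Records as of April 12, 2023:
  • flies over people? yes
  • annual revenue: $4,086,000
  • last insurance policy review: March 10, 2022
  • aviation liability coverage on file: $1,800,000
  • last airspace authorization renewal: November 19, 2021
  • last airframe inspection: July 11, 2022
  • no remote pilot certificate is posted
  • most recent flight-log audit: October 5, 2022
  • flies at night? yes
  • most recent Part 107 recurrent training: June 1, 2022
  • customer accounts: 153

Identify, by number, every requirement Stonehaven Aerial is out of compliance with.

1, 2, 4, 5, 6, 7

1. Part 107 recurrent training 315 days ago vs limit 270 → not met
2. condition 'flies at night' holds; aviation liability coverage $1,800,000 < $1,850,000 → not met
3. airspace authorization renewal 509 days ago vs limit 540 → met
4. remote pilot certificate absent → not met
5. condition 'flies over people' holds; airframe inspection 275 days ago vs limit 270 → not met
6. flight-log audit 189 days ago vs limit 180 → not met
7. insurance policy review 398 days ago vs limit 365 → not met
Not met: 1, 2, 4, 5, 6, 7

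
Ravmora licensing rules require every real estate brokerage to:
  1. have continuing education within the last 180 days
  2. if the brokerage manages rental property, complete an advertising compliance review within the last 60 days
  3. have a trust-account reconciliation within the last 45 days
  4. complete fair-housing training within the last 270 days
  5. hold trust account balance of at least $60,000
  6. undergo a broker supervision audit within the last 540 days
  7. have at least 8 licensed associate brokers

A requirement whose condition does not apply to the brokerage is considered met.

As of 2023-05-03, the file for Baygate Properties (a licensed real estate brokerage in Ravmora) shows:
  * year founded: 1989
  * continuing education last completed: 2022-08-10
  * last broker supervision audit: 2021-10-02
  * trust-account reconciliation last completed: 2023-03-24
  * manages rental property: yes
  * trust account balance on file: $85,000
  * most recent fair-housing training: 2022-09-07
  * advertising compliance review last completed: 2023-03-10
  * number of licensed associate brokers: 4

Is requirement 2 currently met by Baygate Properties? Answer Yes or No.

Yes

2. condition 'manages rental property' holds; advertising compliance review 54 days ago vs limit 60 → met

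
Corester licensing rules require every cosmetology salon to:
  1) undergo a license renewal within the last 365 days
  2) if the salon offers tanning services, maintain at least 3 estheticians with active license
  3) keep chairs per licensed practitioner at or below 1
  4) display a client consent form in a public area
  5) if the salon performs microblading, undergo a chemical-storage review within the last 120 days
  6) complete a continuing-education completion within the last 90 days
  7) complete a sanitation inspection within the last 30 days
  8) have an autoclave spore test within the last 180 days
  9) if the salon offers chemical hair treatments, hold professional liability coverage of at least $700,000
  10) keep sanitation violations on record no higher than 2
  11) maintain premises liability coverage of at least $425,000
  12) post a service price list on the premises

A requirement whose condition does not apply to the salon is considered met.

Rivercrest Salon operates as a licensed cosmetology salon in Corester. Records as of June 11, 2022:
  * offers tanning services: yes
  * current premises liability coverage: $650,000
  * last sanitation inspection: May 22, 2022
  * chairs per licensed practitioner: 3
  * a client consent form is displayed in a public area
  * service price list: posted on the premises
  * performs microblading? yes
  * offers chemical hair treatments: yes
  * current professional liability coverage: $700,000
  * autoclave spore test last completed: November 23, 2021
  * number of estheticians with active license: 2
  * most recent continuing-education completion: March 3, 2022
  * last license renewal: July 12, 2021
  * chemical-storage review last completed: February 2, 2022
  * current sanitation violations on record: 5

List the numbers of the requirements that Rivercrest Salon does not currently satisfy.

1. license renewal 334 days ago vs limit 365 → met
2. condition 'offers tanning services' holds; estheticians with active license 2 < 3 → not met
3. chairs per licensed practitioner 3 > 1 → not met
4. client consent form present → met
5. condition 'performs microblading' holds; chemical-storage review 129 days ago vs limit 120 → not met
6. continuing-education completion 100 days ago vs limit 90 → not met
7. sanitation inspection 20 days ago vs limit 30 → met
8. autoclave spore test 200 days ago vs limit 180 → not met
9. condition 'offers chemical hair treatments' holds; professional liability coverage $700,000 ≥ $700,000 → met
10. sanitation violations on record 5 > 2 → not met
11. premises liability coverage $650,000 ≥ $425,000 → met
12. service price list present → met
Not met: 2, 3, 5, 6, 8, 10

2, 3, 5, 6, 8, 10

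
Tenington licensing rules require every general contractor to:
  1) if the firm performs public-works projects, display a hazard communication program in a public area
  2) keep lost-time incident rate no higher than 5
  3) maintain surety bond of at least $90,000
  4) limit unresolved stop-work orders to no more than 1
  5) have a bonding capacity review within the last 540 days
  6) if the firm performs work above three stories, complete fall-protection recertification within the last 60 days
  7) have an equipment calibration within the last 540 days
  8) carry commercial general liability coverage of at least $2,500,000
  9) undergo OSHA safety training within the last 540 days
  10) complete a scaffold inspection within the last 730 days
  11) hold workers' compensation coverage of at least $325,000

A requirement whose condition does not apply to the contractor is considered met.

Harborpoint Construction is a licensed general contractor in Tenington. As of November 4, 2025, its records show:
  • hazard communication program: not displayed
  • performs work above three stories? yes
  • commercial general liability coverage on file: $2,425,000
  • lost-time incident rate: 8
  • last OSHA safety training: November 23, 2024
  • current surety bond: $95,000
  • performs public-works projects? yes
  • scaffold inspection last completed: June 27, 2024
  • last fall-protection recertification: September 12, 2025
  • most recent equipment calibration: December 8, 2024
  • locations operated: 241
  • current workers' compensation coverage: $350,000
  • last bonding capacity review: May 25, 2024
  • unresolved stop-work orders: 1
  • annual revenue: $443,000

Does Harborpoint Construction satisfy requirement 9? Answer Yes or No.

Yes

9. OSHA safety training 346 days ago vs limit 540 → met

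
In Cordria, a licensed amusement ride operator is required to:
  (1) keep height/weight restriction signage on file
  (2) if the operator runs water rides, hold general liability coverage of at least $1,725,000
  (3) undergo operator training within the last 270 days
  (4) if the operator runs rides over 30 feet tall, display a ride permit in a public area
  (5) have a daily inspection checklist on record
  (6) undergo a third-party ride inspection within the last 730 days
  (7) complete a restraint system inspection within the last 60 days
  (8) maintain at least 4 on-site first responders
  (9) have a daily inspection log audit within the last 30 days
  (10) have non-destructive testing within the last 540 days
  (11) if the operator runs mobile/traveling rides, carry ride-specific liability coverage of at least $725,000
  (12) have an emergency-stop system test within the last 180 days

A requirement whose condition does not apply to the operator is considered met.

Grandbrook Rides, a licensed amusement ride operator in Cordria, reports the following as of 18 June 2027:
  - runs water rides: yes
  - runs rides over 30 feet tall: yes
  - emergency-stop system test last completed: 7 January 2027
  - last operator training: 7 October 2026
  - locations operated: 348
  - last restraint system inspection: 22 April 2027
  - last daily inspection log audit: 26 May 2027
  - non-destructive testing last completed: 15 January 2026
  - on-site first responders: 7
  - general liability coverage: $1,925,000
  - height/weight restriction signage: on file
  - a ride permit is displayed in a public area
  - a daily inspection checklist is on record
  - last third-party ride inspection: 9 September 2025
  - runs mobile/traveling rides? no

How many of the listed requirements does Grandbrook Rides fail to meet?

0

1. height/weight restriction signage present → met
2. condition 'runs water rides' holds; general liability coverage $1,925,000 ≥ $1,725,000 → met
3. operator training 254 days ago vs limit 270 → met
4. condition 'runs rides over 30 feet tall' holds; ride permit present → met
5. daily inspection checklist present → met
6. third-party ride inspection 647 days ago vs limit 730 → met
7. restraint system inspection 57 days ago vs limit 60 → met
8. on-site first responders 7 ≥ 4 → met
9. daily inspection log audit 23 days ago vs limit 30 → met
10. non-destructive testing 519 days ago vs limit 540 → met
11. condition 'runs mobile/traveling rides' does not hold → requirement n/a → met
12. emergency-stop system test 162 days ago vs limit 180 → met
Not met: 0 of 12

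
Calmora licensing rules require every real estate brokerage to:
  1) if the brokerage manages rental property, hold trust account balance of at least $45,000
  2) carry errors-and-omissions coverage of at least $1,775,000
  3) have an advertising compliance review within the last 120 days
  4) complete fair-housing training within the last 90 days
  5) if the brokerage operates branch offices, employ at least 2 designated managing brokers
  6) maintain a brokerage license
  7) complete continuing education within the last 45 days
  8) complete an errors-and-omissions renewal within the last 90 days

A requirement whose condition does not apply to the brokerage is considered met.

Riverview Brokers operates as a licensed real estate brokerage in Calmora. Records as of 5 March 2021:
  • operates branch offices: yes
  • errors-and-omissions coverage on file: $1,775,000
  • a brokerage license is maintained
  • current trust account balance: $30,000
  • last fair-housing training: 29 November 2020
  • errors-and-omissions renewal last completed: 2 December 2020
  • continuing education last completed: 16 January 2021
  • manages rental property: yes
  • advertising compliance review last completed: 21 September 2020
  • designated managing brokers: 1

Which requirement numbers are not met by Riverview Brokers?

1. condition 'manages rental property' holds; trust account balance $30,000 < $45,000 → not met
2. errors-and-omissions coverage $1,775,000 ≥ $1,775,000 → met
3. advertising compliance review 165 days ago vs limit 120 → not met
4. fair-housing training 96 days ago vs limit 90 → not met
5. condition 'operates branch offices' holds; designated managing brokers 1 < 2 → not met
6. brokerage license present → met
7. continuing education 48 days ago vs limit 45 → not met
8. errors-and-omissions renewal 93 days ago vs limit 90 → not met
Not met: 1, 3, 4, 5, 7, 8

1, 3, 4, 5, 7, 8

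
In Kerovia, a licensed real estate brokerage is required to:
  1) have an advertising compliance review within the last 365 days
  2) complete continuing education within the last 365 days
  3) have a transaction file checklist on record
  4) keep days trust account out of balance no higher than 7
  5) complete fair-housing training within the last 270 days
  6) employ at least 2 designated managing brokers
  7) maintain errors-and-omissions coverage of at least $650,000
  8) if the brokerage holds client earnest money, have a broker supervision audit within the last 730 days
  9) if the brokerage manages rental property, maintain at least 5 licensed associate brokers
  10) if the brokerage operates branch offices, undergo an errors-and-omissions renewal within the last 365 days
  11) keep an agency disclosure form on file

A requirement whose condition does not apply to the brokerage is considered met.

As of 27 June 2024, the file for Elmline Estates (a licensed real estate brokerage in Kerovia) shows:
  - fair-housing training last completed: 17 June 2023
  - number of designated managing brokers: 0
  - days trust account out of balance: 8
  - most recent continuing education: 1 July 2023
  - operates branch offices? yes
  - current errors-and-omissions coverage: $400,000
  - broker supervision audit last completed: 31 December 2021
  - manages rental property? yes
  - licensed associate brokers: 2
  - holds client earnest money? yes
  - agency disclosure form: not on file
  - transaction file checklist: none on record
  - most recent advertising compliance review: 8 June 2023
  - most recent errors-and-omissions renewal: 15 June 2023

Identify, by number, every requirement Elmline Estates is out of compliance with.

1. advertising compliance review 385 days ago vs limit 365 → not met
2. continuing education 362 days ago vs limit 365 → met
3. transaction file checklist absent → not met
4. days trust account out of balance 8 > 7 → not met
5. fair-housing training 376 days ago vs limit 270 → not met
6. designated managing brokers 0 < 2 → not met
7. errors-and-omissions coverage $400,000 < $650,000 → not met
8. condition 'holds client earnest money' holds; broker supervision audit 909 days ago vs limit 730 → not met
9. condition 'manages rental property' holds; licensed associate brokers 2 < 5 → not met
10. condition 'operates branch offices' holds; errors-and-omissions renewal 378 days ago vs limit 365 → not met
11. agency disclosure form absent → not met
Not met: 1, 3, 4, 5, 6, 7, 8, 9, 10, 11

1, 3, 4, 5, 6, 7, 8, 9, 10, 11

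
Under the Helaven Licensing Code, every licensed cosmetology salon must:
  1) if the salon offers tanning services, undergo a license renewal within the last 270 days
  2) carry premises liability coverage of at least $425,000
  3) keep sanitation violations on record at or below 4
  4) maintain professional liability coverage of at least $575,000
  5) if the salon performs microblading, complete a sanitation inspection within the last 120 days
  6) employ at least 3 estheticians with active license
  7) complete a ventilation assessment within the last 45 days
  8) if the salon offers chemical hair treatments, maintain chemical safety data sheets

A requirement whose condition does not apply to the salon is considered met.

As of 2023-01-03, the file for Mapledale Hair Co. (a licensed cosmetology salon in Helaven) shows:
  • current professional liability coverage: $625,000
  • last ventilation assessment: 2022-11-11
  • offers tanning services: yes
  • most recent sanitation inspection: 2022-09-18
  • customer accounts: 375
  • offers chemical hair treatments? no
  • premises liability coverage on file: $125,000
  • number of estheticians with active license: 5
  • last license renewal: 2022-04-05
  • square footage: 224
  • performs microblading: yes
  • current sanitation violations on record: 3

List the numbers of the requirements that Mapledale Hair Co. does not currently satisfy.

1, 2, 7

1. condition 'offers tanning services' holds; license renewal 273 days ago vs limit 270 → not met
2. premises liability coverage $125,000 < $425,000 → not met
3. sanitation violations on record 3 ≤ 4 → met
4. professional liability coverage $625,000 ≥ $575,000 → met
5. condition 'performs microblading' holds; sanitation inspection 107 days ago vs limit 120 → met
6. estheticians with active license 5 ≥ 3 → met
7. ventilation assessment 53 days ago vs limit 45 → not met
8. condition 'offers chemical hair treatments' does not hold → requirement n/a → met
Not met: 1, 2, 7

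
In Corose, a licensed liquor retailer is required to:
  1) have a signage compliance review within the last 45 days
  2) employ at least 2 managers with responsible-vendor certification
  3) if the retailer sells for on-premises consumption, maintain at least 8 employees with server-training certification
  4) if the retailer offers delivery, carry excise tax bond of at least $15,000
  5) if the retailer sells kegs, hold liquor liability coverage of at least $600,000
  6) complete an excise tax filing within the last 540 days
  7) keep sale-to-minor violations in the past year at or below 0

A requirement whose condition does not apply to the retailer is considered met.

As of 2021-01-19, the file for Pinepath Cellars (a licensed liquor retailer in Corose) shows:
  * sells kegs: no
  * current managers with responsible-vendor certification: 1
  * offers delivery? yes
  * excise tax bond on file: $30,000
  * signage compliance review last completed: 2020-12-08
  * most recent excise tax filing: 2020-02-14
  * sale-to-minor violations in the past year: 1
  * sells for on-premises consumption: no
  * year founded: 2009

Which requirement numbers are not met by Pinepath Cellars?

2, 7

1. signage compliance review 42 days ago vs limit 45 → met
2. managers with responsible-vendor certification 1 < 2 → not met
3. condition 'sells for on-premises consumption' does not hold → requirement n/a → met
4. condition 'offers delivery' holds; excise tax bond $30,000 ≥ $15,000 → met
5. condition 'sells kegs' does not hold → requirement n/a → met
6. excise tax filing 340 days ago vs limit 540 → met
7. sale-to-minor violations in the past year 1 > 0 → not met
Not met: 2, 7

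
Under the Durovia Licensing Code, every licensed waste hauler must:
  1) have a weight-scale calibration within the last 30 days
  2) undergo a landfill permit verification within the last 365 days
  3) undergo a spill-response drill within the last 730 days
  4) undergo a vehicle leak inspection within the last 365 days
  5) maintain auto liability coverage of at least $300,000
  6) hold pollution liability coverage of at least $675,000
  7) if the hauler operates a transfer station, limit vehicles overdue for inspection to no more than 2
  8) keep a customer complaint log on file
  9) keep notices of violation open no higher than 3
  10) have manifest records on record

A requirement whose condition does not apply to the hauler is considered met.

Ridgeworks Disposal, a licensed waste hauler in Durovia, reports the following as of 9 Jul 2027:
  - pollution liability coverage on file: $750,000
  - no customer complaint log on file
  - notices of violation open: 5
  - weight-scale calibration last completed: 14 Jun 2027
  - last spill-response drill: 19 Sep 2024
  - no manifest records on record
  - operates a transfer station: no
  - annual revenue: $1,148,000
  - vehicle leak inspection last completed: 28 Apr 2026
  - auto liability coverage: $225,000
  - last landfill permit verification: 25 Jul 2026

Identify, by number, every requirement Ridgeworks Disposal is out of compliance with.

3, 4, 5, 8, 9, 10

1. weight-scale calibration 25 days ago vs limit 30 → met
2. landfill permit verification 349 days ago vs limit 365 → met
3. spill-response drill 1023 days ago vs limit 730 → not met
4. vehicle leak inspection 437 days ago vs limit 365 → not met
5. auto liability coverage $225,000 < $300,000 → not met
6. pollution liability coverage $750,000 ≥ $675,000 → met
7. condition 'operates a transfer station' does not hold → requirement n/a → met
8. customer complaint log absent → not met
9. notices of violation open 5 > 3 → not met
10. manifest records absent → not met
Not met: 3, 4, 5, 8, 9, 10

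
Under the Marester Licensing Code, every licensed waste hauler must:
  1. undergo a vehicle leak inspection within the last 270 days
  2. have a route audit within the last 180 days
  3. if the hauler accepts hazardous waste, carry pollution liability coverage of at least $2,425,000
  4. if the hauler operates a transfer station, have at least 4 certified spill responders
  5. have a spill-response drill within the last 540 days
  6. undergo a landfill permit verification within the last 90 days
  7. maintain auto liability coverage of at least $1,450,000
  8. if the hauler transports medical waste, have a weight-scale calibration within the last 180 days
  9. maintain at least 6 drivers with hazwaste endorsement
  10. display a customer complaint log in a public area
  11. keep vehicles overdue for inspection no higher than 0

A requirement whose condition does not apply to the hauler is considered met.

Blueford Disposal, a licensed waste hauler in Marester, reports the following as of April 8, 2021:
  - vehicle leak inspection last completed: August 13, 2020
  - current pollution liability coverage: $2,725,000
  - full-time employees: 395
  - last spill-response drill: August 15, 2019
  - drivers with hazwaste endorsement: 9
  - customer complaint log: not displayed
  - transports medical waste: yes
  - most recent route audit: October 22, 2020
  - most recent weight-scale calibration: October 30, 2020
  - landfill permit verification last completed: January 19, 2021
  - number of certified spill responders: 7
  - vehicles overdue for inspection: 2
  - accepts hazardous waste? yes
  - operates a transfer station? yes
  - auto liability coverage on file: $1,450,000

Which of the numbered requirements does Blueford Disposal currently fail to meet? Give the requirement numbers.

1. vehicle leak inspection 238 days ago vs limit 270 → met
2. route audit 168 days ago vs limit 180 → met
3. condition 'accepts hazardous waste' holds; pollution liability coverage $2,725,000 ≥ $2,425,000 → met
4. condition 'operates a transfer station' holds; certified spill responders 7 ≥ 4 → met
5. spill-response drill 602 days ago vs limit 540 → not met
6. landfill permit verification 79 days ago vs limit 90 → met
7. auto liability coverage $1,450,000 ≥ $1,450,000 → met
8. condition 'transports medical waste' holds; weight-scale calibration 160 days ago vs limit 180 → met
9. drivers with hazwaste endorsement 9 ≥ 6 → met
10. customer complaint log absent → not met
11. vehicles overdue for inspection 2 > 0 → not met
Not met: 5, 10, 11

5, 10, 11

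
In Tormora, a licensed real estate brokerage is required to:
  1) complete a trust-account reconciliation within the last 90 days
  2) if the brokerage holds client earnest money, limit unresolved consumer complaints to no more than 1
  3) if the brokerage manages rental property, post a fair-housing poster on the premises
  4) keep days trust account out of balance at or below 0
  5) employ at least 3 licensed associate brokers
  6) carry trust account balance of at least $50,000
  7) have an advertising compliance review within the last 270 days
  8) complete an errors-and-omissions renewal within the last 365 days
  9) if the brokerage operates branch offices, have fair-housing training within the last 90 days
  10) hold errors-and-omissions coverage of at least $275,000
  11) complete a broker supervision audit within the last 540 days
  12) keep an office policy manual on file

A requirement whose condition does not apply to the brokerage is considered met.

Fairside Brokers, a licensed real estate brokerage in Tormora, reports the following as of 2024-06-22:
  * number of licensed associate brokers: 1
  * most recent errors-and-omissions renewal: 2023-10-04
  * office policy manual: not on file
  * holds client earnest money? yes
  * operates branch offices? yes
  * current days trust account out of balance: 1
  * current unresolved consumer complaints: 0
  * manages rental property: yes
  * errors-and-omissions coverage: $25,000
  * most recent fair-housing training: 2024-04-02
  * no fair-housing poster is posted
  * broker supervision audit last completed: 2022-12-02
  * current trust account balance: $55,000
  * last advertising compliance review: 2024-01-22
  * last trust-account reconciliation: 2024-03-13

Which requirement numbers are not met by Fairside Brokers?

1, 3, 4, 5, 10, 11, 12

1. trust-account reconciliation 101 days ago vs limit 90 → not met
2. condition 'holds client earnest money' holds; unresolved consumer complaints 0 ≤ 1 → met
3. condition 'manages rental property' holds; fair-housing poster absent → not met
4. days trust account out of balance 1 > 0 → not met
5. licensed associate brokers 1 < 3 → not met
6. trust account balance $55,000 ≥ $50,000 → met
7. advertising compliance review 152 days ago vs limit 270 → met
8. errors-and-omissions renewal 262 days ago vs limit 365 → met
9. condition 'operates branch offices' holds; fair-housing training 81 days ago vs limit 90 → met
10. errors-and-omissions coverage $25,000 < $275,000 → not met
11. broker supervision audit 568 days ago vs limit 540 → not met
12. office policy manual absent → not met
Not met: 1, 3, 4, 5, 10, 11, 12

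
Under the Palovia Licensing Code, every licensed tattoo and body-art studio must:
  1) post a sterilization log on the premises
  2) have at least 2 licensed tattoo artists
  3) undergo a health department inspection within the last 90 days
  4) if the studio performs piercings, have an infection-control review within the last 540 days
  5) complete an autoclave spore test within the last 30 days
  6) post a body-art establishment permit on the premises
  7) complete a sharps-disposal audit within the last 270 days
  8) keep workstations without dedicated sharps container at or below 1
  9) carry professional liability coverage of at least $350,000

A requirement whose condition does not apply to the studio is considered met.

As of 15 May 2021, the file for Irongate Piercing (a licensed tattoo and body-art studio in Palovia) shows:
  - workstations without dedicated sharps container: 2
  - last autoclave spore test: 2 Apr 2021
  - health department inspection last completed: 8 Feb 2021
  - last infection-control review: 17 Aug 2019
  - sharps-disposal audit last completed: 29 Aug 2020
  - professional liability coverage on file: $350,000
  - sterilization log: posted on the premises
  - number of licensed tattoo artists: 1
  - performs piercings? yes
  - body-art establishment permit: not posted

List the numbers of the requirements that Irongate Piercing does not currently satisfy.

2, 3, 4, 5, 6, 8

1. sterilization log present → met
2. licensed tattoo artists 1 < 2 → not met
3. health department inspection 96 days ago vs limit 90 → not met
4. condition 'performs piercings' holds; infection-control review 637 days ago vs limit 540 → not met
5. autoclave spore test 43 days ago vs limit 30 → not met
6. body-art establishment permit absent → not met
7. sharps-disposal audit 259 days ago vs limit 270 → met
8. workstations without dedicated sharps container 2 > 1 → not met
9. professional liability coverage $350,000 ≥ $350,000 → met
Not met: 2, 3, 4, 5, 6, 8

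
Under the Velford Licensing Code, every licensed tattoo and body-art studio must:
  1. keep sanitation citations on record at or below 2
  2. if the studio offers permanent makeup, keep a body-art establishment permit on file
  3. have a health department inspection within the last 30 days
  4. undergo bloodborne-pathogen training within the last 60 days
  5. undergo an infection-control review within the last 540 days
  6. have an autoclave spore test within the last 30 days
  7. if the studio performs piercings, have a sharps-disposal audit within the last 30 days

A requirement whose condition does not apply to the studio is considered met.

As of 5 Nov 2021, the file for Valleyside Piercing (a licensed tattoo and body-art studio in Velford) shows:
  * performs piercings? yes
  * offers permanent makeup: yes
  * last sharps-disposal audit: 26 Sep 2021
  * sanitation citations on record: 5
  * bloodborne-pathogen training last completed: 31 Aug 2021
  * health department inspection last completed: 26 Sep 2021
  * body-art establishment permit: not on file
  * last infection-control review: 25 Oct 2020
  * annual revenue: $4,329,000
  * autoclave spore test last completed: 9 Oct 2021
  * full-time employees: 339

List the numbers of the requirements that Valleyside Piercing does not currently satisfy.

1, 2, 3, 4, 7

1. sanitation citations on record 5 > 2 → not met
2. condition 'offers permanent makeup' holds; body-art establishment permit absent → not met
3. health department inspection 40 days ago vs limit 30 → not met
4. bloodborne-pathogen training 66 days ago vs limit 60 → not met
5. infection-control review 376 days ago vs limit 540 → met
6. autoclave spore test 27 days ago vs limit 30 → met
7. condition 'performs piercings' holds; sharps-disposal audit 40 days ago vs limit 30 → not met
Not met: 1, 2, 3, 4, 7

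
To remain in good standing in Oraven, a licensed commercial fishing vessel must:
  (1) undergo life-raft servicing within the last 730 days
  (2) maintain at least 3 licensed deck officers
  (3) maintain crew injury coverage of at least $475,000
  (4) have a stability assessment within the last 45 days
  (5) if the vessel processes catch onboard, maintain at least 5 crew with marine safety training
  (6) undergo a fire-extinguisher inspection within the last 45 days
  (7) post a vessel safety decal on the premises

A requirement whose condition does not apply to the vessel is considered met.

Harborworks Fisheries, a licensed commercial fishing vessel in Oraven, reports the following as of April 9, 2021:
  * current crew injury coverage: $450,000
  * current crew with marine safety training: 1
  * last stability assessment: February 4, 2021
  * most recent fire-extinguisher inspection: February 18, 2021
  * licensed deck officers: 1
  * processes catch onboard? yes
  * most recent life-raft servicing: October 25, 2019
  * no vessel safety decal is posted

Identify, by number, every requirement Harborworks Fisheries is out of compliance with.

2, 3, 4, 5, 6, 7

1. life-raft servicing 532 days ago vs limit 730 → met
2. licensed deck officers 1 < 3 → not met
3. crew injury coverage $450,000 < $475,000 → not met
4. stability assessment 64 days ago vs limit 45 → not met
5. condition 'processes catch onboard' holds; crew with marine safety training 1 < 5 → not met
6. fire-extinguisher inspection 50 days ago vs limit 45 → not met
7. vessel safety decal absent → not met
Not met: 2, 3, 4, 5, 6, 7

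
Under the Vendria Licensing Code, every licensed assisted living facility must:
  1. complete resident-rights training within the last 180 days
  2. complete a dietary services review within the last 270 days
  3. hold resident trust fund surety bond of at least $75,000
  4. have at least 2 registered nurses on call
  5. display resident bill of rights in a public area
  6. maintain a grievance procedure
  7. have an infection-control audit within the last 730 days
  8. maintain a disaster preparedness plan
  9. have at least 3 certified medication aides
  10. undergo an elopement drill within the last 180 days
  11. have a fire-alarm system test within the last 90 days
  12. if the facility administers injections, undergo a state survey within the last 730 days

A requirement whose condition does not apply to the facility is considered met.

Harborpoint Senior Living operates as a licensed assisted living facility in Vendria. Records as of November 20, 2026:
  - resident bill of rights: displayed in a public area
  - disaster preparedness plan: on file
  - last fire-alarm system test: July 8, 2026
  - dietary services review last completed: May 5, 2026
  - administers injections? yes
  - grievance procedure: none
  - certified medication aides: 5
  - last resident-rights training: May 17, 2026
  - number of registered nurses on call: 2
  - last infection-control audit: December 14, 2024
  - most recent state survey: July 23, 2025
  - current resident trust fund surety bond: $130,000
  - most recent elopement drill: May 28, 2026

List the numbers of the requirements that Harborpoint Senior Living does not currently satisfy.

1, 6, 11

1. resident-rights training 187 days ago vs limit 180 → not met
2. dietary services review 199 days ago vs limit 270 → met
3. resident trust fund surety bond $130,000 ≥ $75,000 → met
4. registered nurses on call 2 ≥ 2 → met
5. resident bill of rights present → met
6. grievance procedure absent → not met
7. infection-control audit 706 days ago vs limit 730 → met
8. disaster preparedness plan present → met
9. certified medication aides 5 ≥ 3 → met
10. elopement drill 176 days ago vs limit 180 → met
11. fire-alarm system test 135 days ago vs limit 90 → not met
12. condition 'administers injections' holds; state survey 485 days ago vs limit 730 → met
Not met: 1, 6, 11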